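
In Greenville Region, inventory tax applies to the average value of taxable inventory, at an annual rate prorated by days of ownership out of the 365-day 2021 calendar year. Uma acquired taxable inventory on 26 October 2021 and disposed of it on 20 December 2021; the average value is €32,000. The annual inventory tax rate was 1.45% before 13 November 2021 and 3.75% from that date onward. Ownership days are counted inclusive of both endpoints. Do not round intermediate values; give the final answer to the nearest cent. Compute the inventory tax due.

26 October – 12 November 2021: 18 days at 1.45% → €32,000 × 1.45% × 18/365 = €22.8822
13 November – 20 December 2021: 38 days at 3.75% → €32,000 × 3.75% × 38/365 = €124.9315
Total = €147.8137

€147.81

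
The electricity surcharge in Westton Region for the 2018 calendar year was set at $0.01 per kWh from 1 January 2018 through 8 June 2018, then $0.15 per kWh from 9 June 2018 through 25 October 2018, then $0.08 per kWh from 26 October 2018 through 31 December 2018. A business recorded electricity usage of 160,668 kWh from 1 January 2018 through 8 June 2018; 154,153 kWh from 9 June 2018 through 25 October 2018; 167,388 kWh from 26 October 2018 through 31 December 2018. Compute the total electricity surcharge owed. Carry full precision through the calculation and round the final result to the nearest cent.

1 January – 8 June 2018: 160,668 kWh at $0.01/kWh → $1,606.68
9 June – 25 October 2018: 154,153 kWh at $0.15/kWh → $23,122.95
26 October – 31 December 2018: 167,388 kWh at $0.08/kWh → $13,391.04

$38,120.67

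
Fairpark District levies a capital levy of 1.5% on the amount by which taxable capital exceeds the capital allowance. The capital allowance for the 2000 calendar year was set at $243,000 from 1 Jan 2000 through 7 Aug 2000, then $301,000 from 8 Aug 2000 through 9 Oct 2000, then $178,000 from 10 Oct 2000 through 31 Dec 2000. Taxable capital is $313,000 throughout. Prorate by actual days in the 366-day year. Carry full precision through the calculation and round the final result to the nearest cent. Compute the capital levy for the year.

1 Jan – 7 Aug 2000: 220 days, exemption $243,000 → ($313,000 − $243,000) × 1.5% × 220/366 = $631.1475
8 Aug – 9 Oct 2000: 63 days, exemption $301,000 → ($313,000 − $301,000) × 1.5% × 63/366 = $30.9836
10 Oct – 31 Dec 2000: 83 days, exemption $178,000 → ($313,000 − $178,000) × 1.5% × 83/366 = $459.2213
Total = $1,121.3525

$1,121.35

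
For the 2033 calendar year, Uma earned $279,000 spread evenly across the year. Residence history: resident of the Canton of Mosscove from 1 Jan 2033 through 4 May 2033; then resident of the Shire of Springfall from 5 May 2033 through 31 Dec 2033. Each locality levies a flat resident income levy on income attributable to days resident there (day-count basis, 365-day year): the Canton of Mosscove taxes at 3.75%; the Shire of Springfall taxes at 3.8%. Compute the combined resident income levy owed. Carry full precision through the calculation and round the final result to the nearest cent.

$10,554.61

The Canton of Mosscove, 1 Jan – 4 May 2033: 124 days → $279,000 × 3.75% × 124/365 = $3,554.3836
The Shire of Springfall, 5 May – 31 Dec 2033: 241 days → $279,000 × 3.8% × 241/365 = $7,000.2247
Total = $10,554.6082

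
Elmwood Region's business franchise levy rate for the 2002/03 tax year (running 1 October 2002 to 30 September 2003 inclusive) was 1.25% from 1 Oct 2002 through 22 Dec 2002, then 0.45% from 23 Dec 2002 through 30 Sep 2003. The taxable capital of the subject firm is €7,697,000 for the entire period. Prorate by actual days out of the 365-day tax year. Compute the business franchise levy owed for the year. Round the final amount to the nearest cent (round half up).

€48,638.71

1 Oct – 22 Dec 2002: 83 days at 1.25% → €7,697,000 × 1.25% × 83/365 = €21,878.4589
23 Dec 2002 – 30 Sep 2003: 282 days at 0.45% → €7,697,000 × 0.45% × 282/365 = €26,760.2548
Total = €48,638.7137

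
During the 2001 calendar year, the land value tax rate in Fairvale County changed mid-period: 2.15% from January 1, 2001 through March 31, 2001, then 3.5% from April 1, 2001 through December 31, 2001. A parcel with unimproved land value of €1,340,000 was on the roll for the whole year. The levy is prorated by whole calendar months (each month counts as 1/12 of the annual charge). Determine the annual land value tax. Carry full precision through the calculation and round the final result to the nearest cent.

January 1 – March 31, 2001: 3 months at 2.15% → €1,340,000 × 2.15% × 3/12 = €7,202.5000
April 1 – December 31, 2001: 9 months at 3.5% → €1,340,000 × 3.5% × 9/12 = €35,175.0000
Total = €42,377.5000

€42,377.50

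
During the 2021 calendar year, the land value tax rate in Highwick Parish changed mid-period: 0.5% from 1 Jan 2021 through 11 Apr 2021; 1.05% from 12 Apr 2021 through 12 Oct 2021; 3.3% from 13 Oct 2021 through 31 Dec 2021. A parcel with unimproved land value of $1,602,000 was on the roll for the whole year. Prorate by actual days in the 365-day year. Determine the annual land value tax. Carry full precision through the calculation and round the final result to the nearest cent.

1 Jan – 11 Apr 2021: 101 days at 0.5% → $1,602,000 × 0.5% × 101/365 = $2,216.4658
12 Apr – 12 Oct 2021: 184 days at 1.05% → $1,602,000 × 1.05% × 184/365 = $8,479.6274
13 Oct – 31 Dec 2021: 80 days at 3.3% → $1,602,000 × 3.3% × 80/365 = $11,587.0685
Total = $22,283.1616

$22,283.16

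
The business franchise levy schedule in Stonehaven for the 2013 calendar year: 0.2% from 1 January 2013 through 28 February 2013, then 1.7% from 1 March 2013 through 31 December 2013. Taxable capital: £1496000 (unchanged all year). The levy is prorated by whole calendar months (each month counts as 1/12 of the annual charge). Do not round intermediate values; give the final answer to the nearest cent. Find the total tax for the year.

1 January – 28 February 2013: 2 months at 0.2% → £1496000 × 0.2% × 2/12 = £498.6667
1 March – 31 December 2013: 10 months at 1.7% → £1496000 × 1.7% × 10/12 = £21193.3333
Total = £21692.0000

£21692.00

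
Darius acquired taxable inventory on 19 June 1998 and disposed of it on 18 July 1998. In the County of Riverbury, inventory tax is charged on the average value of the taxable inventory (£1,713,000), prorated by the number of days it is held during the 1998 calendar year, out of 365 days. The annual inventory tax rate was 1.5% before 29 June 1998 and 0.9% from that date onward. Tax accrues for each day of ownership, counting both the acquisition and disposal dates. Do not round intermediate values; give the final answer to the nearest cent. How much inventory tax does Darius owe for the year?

19 June – 28 June 1998: 10 days at 1.5% → £1,713,000 × 1.5% × 10/365 = £703.9726
29 June – 18 July 1998: 20 days at 0.9% → £1,713,000 × 0.9% × 20/365 = £844.7671
Total = £1,548.7397

£1,548.74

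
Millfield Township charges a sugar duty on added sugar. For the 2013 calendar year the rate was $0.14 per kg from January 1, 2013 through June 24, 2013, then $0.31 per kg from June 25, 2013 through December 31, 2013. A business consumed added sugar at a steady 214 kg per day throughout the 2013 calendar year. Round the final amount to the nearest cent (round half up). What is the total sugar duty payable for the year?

$17,847.60

January 1 – June 24, 2013: 175 days × 214 kg/day = 37,450 kg at $0.14/kg → $5,243.00
June 25 – December 31, 2013: 190 days × 214 kg/day = 40,660 kg at $0.31/kg → $12,604.60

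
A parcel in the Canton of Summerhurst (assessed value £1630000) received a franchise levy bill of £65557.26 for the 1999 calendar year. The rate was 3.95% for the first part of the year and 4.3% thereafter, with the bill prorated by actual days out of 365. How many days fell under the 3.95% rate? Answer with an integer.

290 days

Let d = days at the first rate; then 365 − d days at the second rate.
£1630000 × [3.95%·d + 4.3%·(365−d)] / 365 = £65557.26
Solving gives d = 290, so the new rate took effect on October 18, 1999.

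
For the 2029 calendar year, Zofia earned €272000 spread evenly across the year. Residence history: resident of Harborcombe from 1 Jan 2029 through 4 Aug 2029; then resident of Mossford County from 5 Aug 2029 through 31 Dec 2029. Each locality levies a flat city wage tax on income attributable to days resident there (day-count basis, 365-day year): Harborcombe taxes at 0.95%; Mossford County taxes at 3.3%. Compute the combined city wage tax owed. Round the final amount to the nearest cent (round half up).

€5193.34

Harborcombe, 1 Jan – 4 Aug 2029: 216 days → €272000 × 0.95% × 216/365 = €1529.1616
Mossford County, 5 Aug – 31 Dec 2029: 149 days → €272000 × 3.3% × 149/365 = €3664.1753
Total = €5193.3370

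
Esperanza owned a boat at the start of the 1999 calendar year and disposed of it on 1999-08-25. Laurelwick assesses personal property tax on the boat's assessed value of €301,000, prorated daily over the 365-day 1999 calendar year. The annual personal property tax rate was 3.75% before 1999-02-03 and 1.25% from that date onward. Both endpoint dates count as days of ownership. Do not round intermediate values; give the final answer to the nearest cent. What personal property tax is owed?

€3,123.39

1999-01-01 to 1999-02-02: 33 days at 3.75% → €301,000 × 3.75% × 33/365 = €1,020.5137
1999-02-03 to 1999-08-25: 204 days at 1.25% → €301,000 × 1.25% × 204/365 = €2,102.8767
Total = €3,123.3904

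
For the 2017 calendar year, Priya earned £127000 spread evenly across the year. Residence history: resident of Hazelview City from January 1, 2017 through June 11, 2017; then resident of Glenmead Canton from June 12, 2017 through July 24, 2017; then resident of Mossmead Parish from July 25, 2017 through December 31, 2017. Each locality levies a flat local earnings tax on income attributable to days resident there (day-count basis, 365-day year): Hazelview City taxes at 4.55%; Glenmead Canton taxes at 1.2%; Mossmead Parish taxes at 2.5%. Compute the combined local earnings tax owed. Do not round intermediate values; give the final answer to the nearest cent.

Hazelview City, January 1 – June 11, 2017: 162 days → £127000 × 4.55% × 162/365 = £2564.7041
Glenmead Canton, June 12 – July 24, 2017: 43 days → £127000 × 1.2% × 43/365 = £179.5397
Mossmead Parish, July 25 – December 31, 2017: 160 days → £127000 × 2.5% × 160/365 = £1391.7808
Total = £4136.0247

£4136.02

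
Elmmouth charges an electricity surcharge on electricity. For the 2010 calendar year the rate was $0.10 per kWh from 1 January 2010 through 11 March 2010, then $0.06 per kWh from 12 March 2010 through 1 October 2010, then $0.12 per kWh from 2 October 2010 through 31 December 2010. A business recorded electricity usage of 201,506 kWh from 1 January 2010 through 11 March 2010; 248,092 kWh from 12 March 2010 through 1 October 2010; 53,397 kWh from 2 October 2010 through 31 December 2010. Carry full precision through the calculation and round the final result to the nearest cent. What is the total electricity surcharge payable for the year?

$41,443.76

1 January – 11 March 2010: 201,506 kWh at $0.10/kWh → $20,150.60
12 March – 1 October 2010: 248,092 kWh at $0.06/kWh → $14,885.52
2 October – 31 December 2010: 53,397 kWh at $0.12/kWh → $6,407.64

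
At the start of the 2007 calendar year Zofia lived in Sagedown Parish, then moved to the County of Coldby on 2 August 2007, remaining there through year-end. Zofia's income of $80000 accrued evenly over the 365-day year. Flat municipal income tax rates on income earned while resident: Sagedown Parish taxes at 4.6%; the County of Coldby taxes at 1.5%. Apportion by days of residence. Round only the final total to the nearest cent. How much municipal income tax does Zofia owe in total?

Sagedown Parish, 1 January – 1 August 2007: 213 days → $80000 × 4.6% × 213/365 = $2147.5068
The County of Coldby, 2 August – 31 December 2007: 152 days → $80000 × 1.5% × 152/365 = $499.7260
Total = $2647.2329

$2647.23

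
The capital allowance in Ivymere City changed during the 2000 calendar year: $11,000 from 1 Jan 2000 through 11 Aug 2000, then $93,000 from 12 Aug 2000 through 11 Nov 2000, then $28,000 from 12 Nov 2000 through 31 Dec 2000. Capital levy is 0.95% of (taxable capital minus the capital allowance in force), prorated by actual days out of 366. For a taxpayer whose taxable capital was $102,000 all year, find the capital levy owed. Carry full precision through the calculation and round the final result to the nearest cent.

1 Jan – 11 Aug 2000: 224 days, exemption $11,000 → ($102,000 − $11,000) × 0.95% × 224/366 = $529.0929
12 Aug – 11 Nov 2000: 92 days, exemption $93,000 → ($102,000 − $93,000) × 0.95% × 92/366 = $21.4918
12 Nov – 31 Dec 2000: 50 days, exemption $28,000 → ($102,000 − $28,000) × 0.95% × 50/366 = $96.0383
Total = $646.6230

$646.62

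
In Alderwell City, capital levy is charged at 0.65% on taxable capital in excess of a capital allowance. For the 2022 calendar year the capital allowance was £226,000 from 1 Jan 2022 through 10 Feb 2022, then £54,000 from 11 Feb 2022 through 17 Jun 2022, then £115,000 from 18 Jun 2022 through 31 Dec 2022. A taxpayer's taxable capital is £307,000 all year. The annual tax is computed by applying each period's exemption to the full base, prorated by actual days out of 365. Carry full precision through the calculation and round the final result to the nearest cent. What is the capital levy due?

£1,304.92

1 Jan – 10 Feb 2022: 41 days, exemption £226,000 → (£307,000 − £226,000) × 0.65% × 41/365 = £59.1411
11 Feb – 17 Jun 2022: 127 days, exemption £54,000 → (£307,000 − £54,000) × 0.65% × 127/365 = £572.1959
18 Jun – 31 Dec 2022: 197 days, exemption £115,000 → (£307,000 − £115,000) × 0.65% × 197/365 = £673.5781
Total = £1,304.9151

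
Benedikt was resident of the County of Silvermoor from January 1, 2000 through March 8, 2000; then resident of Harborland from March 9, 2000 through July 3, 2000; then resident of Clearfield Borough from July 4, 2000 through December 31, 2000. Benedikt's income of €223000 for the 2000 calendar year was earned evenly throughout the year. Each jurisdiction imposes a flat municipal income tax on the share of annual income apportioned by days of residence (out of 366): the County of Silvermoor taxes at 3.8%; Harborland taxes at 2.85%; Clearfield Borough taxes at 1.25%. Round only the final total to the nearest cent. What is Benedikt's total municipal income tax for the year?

The County of Silvermoor, January 1 – March 8, 2000: 68 days → €223000 × 3.8% × 68/366 = €1574.4044
Harborland, March 9 – July 3, 2000: 117 days → €223000 × 2.85% × 117/366 = €2031.6762
Clearfield Borough, July 4 – December 31, 2000: 181 days → €223000 × 1.25% × 181/366 = €1378.5178
Total = €4984.5984

€4984.60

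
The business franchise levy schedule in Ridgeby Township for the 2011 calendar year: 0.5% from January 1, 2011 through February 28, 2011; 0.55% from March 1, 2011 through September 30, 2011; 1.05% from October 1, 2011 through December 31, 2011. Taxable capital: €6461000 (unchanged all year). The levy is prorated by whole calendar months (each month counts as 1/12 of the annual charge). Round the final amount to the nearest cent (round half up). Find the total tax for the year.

January 1 – February 28, 2011: 2 months at 0.5% → €6461000 × 0.5% × 2/12 = €5384.1667
March 1 – September 30, 2011: 7 months at 0.55% → €6461000 × 0.55% × 7/12 = €20729.0417
October 1 – December 31, 2011: 3 months at 1.05% → €6461000 × 1.05% × 3/12 = €16960.1250
Total = €43073.3333

€43073.33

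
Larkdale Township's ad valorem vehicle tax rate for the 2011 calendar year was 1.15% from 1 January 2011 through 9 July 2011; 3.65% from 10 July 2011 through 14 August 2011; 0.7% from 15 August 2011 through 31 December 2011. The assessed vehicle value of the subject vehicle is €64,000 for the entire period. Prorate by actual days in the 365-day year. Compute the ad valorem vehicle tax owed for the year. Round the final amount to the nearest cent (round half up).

1 January – 9 July 2011: 190 days at 1.15% → €64,000 × 1.15% × 190/365 = €383.1233
10 July – 14 August 2011: 36 days at 3.65% → €64,000 × 3.65% × 36/365 = €230.4000
15 August – 31 December 2011: 139 days at 0.7% → €64,000 × 0.7% × 139/365 = €170.6082
Total = €784.1315

€784.13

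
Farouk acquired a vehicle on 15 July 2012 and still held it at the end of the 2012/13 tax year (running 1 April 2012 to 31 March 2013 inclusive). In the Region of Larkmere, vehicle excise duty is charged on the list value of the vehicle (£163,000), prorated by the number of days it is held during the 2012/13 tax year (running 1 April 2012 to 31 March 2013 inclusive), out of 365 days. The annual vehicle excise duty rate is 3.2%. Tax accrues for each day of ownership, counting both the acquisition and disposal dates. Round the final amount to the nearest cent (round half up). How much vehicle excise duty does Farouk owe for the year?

£3,715.51

Days held (15 July 2012 – 31 March 2013): 260 out of 365
Tax = £163,000 × 3.2% × 260/365 = £3,715.5068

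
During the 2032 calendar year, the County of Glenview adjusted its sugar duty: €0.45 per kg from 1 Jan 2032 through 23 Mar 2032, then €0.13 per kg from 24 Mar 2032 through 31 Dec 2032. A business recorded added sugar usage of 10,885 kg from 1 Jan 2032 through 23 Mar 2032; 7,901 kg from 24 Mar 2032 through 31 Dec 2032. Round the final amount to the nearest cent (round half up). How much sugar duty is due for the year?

1 Jan – 23 Mar 2032: 10,885 kg at €0.45/kg → €4,898.25
24 Mar – 31 Dec 2032: 7,901 kg at €0.13/kg → €1,027.13

€5,925.38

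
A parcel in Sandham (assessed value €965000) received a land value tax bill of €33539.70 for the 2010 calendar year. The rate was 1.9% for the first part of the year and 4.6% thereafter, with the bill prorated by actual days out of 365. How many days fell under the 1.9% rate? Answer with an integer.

Let d = days at the first rate; then 365 − d days at the second rate.
€965000 × [1.9%·d + 4.6%·(365−d)] / 365 = €33539.70
Solving gives d = 152, so the new rate took effect on 2 Jun 2010.

152 days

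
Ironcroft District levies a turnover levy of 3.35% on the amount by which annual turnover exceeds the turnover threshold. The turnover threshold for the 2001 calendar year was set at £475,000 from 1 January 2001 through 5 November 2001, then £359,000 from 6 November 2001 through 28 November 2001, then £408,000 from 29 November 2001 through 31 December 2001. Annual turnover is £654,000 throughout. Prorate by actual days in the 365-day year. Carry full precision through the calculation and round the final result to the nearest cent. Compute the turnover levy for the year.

£6,444.30

1 January – 5 November 2001: 309 days, exemption £475,000 → (£654,000 − £475,000) × 3.35% × 309/365 = £5,076.4890
6 November – 28 November 2001: 23 days, exemption £359,000 → (£654,000 − £359,000) × 3.35% × 23/365 = £622.7329
29 November – 31 December 2001: 33 days, exemption £408,000 → (£654,000 − £408,000) × 3.35% × 33/365 = £745.0767
Total = £6,444.2986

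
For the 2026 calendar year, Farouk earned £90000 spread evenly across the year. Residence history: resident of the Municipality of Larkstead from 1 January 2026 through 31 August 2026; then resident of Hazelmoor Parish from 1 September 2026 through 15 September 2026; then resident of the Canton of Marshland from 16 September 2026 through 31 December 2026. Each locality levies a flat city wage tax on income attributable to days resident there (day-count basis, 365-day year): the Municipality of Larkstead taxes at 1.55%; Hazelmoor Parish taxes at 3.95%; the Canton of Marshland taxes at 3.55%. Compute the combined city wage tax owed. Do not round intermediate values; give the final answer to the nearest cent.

£2011.44

The Municipality of Larkstead, 1 January – 31 August 2026: 243 days → £90000 × 1.55% × 243/365 = £928.7260
Hazelmoor Parish, 1 September – 15 September 2026: 15 days → £90000 × 3.95% × 15/365 = £146.0959
The Canton of Marshland, 16 September – 31 December 2026: 107 days → £90000 × 3.55% × 107/365 = £936.6164
Total = £2011.4384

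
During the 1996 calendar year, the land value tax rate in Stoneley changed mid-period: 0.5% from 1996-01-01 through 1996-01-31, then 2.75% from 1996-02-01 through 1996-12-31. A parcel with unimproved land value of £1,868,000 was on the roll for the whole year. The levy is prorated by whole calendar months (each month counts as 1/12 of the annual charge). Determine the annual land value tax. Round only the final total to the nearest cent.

1996-01-01 to 1996-01-31: 1 month at 0.5% → £1,868,000 × 0.5% × 1/12 = £778.3333
1996-02-01 to 1996-12-31: 11 months at 2.75% → £1,868,000 × 2.75% × 11/12 = £47,089.1667
Total = £47,867.5000

£47,867.50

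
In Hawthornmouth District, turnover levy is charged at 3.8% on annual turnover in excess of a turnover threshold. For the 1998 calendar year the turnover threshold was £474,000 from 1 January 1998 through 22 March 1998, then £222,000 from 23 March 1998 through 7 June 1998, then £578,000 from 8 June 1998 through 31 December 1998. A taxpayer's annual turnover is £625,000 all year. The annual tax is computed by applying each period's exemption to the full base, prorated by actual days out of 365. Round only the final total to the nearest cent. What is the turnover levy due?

1 January – 22 March 1998: 81 days, exemption £474,000 → (£625,000 − £474,000) × 3.8% × 81/365 = £1,273.3644
23 March – 7 June 1998: 77 days, exemption £222,000 → (£625,000 − £222,000) × 3.8% × 77/365 = £3,230.6247
8 June – 31 December 1998: 207 days, exemption £578,000 → (£625,000 − £578,000) × 3.8% × 207/365 = £1,012.8822
Total = £5,516.8712

£5,516.87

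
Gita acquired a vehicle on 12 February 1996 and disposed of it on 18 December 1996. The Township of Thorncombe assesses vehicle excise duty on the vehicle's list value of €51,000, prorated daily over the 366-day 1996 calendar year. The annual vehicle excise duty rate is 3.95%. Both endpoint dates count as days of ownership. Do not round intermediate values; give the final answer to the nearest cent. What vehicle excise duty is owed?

Days held (12 February – 18 December 1996): 311 out of 366
Tax = €51,000 × 3.95% × 311/366 = €1,711.7746

€1,711.77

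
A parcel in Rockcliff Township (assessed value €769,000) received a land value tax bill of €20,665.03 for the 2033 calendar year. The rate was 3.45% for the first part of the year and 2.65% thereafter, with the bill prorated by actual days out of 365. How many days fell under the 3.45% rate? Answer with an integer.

Let d = days at the first rate; then 365 − d days at the second rate.
€769,000 × [3.45%·d + 2.65%·(365−d)] / 365 = €20,665.03
Solving gives d = 17, so the new rate took effect on 18 January 2033.

17 days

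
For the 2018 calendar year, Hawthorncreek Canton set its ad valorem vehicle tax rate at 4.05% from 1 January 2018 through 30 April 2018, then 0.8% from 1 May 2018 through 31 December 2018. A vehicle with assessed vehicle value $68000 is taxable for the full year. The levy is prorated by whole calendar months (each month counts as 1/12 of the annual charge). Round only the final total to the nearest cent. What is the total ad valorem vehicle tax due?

1 January – 30 April 2018: 4 months at 4.05% → $68000 × 4.05% × 4/12 = $918.0000
1 May – 31 December 2018: 8 months at 0.8% → $68000 × 0.8% × 8/12 = $362.6667
Total = $1280.6667

$1280.67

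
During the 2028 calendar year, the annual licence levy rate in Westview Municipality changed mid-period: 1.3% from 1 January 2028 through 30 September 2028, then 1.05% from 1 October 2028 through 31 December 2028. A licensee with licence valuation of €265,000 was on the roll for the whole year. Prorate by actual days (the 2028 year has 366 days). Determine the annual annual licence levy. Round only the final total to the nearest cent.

1 January – 30 September 2028: 274 days at 1.3% → €265,000 × 1.3% × 274/366 = €2,579.0437
1 October – 31 December 2028: 92 days at 1.05% → €265,000 × 1.05% × 92/366 = €699.4262
Total = €3,278.4699

€3,278.47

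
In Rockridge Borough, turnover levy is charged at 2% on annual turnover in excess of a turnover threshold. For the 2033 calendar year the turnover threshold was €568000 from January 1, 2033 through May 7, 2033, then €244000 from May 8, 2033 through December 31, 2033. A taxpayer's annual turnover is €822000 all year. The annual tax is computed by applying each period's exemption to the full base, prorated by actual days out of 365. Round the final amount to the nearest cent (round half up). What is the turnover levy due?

January 1 – May 7, 2033: 127 days, exemption €568000 → (€822000 − €568000) × 2% × 127/365 = €1767.5616
May 8 – December 31, 2033: 238 days, exemption €244000 → (€822000 − €244000) × 2% × 238/365 = €7537.7534
Total = €9305.3151

€9305.32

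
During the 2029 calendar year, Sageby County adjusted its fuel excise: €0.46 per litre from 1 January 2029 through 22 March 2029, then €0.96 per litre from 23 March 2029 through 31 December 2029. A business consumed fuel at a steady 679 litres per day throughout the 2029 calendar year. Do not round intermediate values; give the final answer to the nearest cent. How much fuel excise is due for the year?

€210,422.10

1 January – 22 March 2029: 81 days × 679 litres/day = 54,999 litres at €0.46/litre → €25,299.54
23 March – 31 December 2029: 284 days × 679 litres/day = 192,836 litres at €0.96/litre → €185,122.56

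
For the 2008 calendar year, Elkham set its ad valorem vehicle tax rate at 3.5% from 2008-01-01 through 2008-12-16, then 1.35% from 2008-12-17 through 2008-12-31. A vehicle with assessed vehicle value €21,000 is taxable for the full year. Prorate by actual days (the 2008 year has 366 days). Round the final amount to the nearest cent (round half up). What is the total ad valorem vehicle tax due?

€716.50

2008-01-01 to 2008-12-16: 351 days at 3.5% → €21,000 × 3.5% × 351/366 = €704.8770
2008-12-17 to 2008-12-31: 15 days at 1.35% → €21,000 × 1.35% × 15/366 = €11.6189
Total = €716.4959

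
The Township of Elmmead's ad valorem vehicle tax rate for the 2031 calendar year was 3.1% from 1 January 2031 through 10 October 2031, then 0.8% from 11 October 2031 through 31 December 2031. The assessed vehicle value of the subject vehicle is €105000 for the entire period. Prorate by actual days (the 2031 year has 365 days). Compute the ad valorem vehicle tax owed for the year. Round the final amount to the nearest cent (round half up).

€2712.45

1 January – 10 October 2031: 283 days at 3.1% → €105000 × 3.1% × 283/365 = €2523.7397
11 October – 31 December 2031: 82 days at 0.8% → €105000 × 0.8% × 82/365 = €188.7123
Total = €2712.4521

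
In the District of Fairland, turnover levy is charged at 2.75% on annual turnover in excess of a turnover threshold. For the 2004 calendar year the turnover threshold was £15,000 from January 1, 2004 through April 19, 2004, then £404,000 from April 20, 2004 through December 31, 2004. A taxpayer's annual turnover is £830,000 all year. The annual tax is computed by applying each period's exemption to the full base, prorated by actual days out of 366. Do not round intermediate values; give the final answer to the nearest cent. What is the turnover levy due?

£14,930.10

January 1 – April 19, 2004: 110 days, exemption £15,000 → (£830,000 − £15,000) × 2.75% × 110/366 = £6,735.9973
April 20 – December 31, 2004: 256 days, exemption £404,000 → (£830,000 − £404,000) × 2.75% × 256/366 = £8,194.0984
Total = £14,930.0956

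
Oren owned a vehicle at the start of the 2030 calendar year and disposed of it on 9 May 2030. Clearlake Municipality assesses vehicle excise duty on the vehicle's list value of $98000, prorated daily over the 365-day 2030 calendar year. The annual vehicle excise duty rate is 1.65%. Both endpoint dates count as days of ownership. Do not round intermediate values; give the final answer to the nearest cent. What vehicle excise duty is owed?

Days held (1 January – 9 May 2030): 129 out of 365
Tax = $98000 × 1.65% × 129/365 = $571.4877

$571.49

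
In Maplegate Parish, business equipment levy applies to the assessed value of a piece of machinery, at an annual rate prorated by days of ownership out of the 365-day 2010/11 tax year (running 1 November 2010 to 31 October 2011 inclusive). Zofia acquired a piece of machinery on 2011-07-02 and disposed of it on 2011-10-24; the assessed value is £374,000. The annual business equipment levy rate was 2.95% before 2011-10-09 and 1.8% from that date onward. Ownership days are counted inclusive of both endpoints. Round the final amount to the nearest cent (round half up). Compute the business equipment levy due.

2011-07-02 to 2011-10-08: 99 days at 2.95% → £374,000 × 2.95% × 99/365 = £2,992.5123
2011-10-09 to 2011-10-24: 16 days at 1.8% → £374,000 × 1.8% × 16/365 = £295.1014
Total = £3,287.6137

£3,287.61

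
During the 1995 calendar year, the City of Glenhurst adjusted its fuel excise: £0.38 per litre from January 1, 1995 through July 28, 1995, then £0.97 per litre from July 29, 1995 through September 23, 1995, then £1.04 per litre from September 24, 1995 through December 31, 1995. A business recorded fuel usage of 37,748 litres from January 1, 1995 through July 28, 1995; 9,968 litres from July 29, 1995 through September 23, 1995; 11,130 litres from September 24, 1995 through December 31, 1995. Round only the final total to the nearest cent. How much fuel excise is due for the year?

January 1 – July 28, 1995: 37,748 litres at £0.38/litre → £14344.24
July 29 – September 23, 1995: 9,968 litres at £0.97/litre → £9668.96
September 24 – December 31, 1995: 11,130 litres at £1.04/litre → £11575.20

£35588.40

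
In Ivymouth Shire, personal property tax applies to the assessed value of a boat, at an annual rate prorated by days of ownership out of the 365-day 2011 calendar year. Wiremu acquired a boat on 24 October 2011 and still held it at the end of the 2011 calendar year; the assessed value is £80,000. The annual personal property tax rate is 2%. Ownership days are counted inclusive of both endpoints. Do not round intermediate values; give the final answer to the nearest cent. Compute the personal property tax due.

Days held (24 October – 31 December 2011): 69 out of 365
Tax = £80,000 × 2% × 69/365 = £302.4658

£302.47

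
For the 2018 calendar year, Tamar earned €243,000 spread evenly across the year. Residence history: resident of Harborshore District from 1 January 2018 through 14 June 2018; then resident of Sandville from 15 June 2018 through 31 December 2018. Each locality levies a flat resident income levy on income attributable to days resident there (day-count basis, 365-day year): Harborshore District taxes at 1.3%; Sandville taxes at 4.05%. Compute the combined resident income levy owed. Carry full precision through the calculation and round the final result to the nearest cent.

€6,820.64

Harborshore District, 1 January – 14 June 2018: 165 days → €243,000 × 1.3% × 165/365 = €1,428.0411
Sandville, 15 June – 31 December 2018: 200 days → €243,000 × 4.05% × 200/365 = €5,392.6027
Total = €6,820.6438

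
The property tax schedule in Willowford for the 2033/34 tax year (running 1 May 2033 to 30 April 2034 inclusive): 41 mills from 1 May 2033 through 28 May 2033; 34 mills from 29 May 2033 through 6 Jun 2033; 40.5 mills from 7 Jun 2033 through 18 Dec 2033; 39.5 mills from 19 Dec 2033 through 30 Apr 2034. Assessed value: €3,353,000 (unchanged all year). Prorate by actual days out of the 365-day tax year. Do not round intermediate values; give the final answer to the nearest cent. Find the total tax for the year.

€134,165.93

1 May – 28 May 2033: 28 days at 41 mills → €3,353,000 × 4.1% × 28/365 = €10,545.8740
29 May – 6 Jun 2033: 9 days at 34 mills → €3,353,000 × 3.4% × 9/365 = €2,811.0082
7 Jun – 18 Dec 2033: 195 days at 40.5 mills → €3,353,000 × 4.05% × 195/365 = €72,548.8151
19 Dec 2033 – 30 Apr 2034: 133 days at 39.5 mills → €3,353,000 × 3.95% × 133/365 = €48,260.2342
Total = €134,165.9315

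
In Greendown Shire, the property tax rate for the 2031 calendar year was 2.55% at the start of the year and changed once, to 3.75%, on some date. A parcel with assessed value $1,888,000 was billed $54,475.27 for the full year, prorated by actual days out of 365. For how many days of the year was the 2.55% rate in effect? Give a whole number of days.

Let d = days at the first rate; then 365 − d days at the second rate.
$1,888,000 × [2.55%·d + 3.75%·(365−d)] / 365 = $54,475.27
Solving gives d = 263, so the new rate took effect on 21 September 2031.

263 days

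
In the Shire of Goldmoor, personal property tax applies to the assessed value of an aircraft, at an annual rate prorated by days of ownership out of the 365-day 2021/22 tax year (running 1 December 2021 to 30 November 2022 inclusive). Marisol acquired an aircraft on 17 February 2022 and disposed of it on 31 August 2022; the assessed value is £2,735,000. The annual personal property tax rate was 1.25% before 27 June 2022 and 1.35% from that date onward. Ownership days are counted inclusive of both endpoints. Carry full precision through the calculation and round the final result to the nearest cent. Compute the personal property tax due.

£18,852.77

17 February – 26 June 2022: 130 days at 1.25% → £2,735,000 × 1.25% × 130/365 = £12,176.3699
27 June – 31 August 2022: 66 days at 1.35% → £2,735,000 × 1.35% × 66/365 = £6,676.3973
Total = £18,852.7671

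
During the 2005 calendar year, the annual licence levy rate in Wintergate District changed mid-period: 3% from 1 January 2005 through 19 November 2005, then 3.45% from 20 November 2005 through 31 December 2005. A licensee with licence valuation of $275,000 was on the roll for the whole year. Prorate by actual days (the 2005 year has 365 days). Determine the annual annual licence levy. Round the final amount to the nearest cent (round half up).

1 January – 19 November 2005: 323 days at 3% → $275,000 × 3% × 323/365 = $7,300.6849
20 November – 31 December 2005: 42 days at 3.45% → $275,000 × 3.45% × 42/365 = $1,091.7123
Total = $8,392.3973

$8,392.40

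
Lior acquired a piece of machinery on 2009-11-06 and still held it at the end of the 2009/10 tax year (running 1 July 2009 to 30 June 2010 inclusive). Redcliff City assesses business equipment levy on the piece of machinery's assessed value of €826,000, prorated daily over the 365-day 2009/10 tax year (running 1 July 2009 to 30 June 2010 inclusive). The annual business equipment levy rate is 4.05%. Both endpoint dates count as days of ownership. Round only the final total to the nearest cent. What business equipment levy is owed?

€21,721.54

Days held (2009-11-06 to 2010-06-30): 237 out of 365
Tax = €826,000 × 4.05% × 237/365 = €21,721.5370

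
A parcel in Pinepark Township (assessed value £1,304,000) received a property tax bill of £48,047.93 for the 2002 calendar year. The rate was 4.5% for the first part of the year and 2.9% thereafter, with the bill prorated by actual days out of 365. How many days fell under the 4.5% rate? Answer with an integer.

Let d = days at the first rate; then 365 − d days at the second rate.
£1,304,000 × [4.5%·d + 2.9%·(365−d)] / 365 = £48,047.93
Solving gives d = 179, so the new rate took effect on 29 Jun 2002.

179 days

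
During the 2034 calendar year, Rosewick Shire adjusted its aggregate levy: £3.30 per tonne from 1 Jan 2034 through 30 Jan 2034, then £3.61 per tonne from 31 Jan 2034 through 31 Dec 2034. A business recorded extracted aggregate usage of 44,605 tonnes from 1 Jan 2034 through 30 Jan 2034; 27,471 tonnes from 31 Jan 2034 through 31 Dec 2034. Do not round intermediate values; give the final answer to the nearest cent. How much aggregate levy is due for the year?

£246366.81

1 Jan – 30 Jan 2034: 44,605 tonnes at £3.30/tonne → £147196.50
31 Jan – 31 Dec 2034: 27,471 tonnes at £3.61/tonne → £99170.31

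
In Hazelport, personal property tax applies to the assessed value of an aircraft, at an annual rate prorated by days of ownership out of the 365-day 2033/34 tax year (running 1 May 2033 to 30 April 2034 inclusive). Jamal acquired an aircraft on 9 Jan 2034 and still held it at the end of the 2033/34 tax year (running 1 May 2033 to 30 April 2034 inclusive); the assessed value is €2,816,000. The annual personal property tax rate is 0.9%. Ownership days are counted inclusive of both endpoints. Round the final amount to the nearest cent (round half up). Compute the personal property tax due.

Days held (9 Jan – 30 Apr 2034): 112 out of 365
Tax = €2,816,000 × 0.9% × 112/365 = €7,776.7890

€7,776.79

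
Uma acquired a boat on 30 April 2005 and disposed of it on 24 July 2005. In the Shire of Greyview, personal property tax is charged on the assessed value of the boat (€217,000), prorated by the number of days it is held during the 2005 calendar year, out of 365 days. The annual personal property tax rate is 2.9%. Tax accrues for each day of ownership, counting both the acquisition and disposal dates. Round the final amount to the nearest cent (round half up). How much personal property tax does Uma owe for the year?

€1,482.73

Days held (30 April – 24 July 2005): 86 out of 365
Tax = €217,000 × 2.9% × 86/365 = €1,482.7342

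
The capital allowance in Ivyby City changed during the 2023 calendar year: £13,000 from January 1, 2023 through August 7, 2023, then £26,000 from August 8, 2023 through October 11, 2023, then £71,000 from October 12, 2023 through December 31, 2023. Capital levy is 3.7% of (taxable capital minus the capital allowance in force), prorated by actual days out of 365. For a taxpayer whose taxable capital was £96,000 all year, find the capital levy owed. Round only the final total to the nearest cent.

£2,509.11

January 1 – August 7, 2023: 219 days, exemption £13,000 → (£96,000 − £13,000) × 3.7% × 219/365 = £1,842.6000
August 8 – October 11, 2023: 65 days, exemption £26,000 → (£96,000 − £26,000) × 3.7% × 65/365 = £461.2329
October 12 – December 31, 2023: 81 days, exemption £71,000 → (£96,000 − £71,000) × 3.7% × 81/365 = £205.2740
Total = £2,509.1068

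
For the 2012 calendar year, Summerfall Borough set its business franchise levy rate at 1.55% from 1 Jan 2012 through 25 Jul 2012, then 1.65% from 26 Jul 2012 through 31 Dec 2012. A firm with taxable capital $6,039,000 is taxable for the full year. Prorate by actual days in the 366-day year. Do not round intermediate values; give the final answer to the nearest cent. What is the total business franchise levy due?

1 Jan – 25 Jul 2012: 207 days at 1.55% → $6,039,000 × 1.55% × 207/366 = $52,940.2500
26 Jul – 31 Dec 2012: 159 days at 1.65% → $6,039,000 × 1.65% × 159/366 = $43,287.7500
Total = $96,228.0000

$96,228.00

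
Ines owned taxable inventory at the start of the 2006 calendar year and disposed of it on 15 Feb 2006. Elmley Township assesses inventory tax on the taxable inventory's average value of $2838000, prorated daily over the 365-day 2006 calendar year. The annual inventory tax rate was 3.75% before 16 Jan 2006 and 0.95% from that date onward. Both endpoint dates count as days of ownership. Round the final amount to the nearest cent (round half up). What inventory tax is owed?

1 Jan – 15 Jan 2006: 15 days at 3.75% → $2838000 × 3.75% × 15/365 = $4373.6301
16 Jan – 15 Feb 2006: 31 days at 0.95% → $2838000 × 0.95% × 31/365 = $2289.8384
Total = $6663.4685

$6663.47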